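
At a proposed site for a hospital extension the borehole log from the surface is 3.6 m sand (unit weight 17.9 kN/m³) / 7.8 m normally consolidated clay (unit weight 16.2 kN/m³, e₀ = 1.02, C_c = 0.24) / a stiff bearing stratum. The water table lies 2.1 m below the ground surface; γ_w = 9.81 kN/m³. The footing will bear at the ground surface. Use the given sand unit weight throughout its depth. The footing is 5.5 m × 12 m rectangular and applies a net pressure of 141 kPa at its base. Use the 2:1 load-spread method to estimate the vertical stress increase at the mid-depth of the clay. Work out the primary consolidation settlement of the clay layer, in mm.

S_c ≈ 161 mm

Mid-depth of clay below the ground surface: z = 3.6 + 7.8/2 = 7.5 m.
Total vertical stress at mid-clay: σ_v = 17.9×3.6 + 16.2×3.9 = 127.62 kPa.
Pore pressure: u = 9.81×(7.5 − 2.1) = 52.974 kPa.
Initial effective stress: σ'_0 = σ_v − u = 127.62 − 52.974 = 74.646 kPa.
Stress increase at mid-clay by the 2:1 spreading method:
Δσ = qBL/((B+z)(L+z)) = 141×5.5×12/((5.5+7.5)(12+7.5)) = 36.71 kPa
Final effective stress: σ'_f = σ'_0 + Δσ = 74.646 + 36.71 = 111.36 kPa.
Normally consolidated clay, so the full stress increment lies on the virgin compression line:
S_c = C_c·H/(1+e₀)·log₁₀(σ'_f/σ'_0) = 0.24×7.8/(1+1.02)×log₁₀(111.36/74.646)
    = 0.92673 × 0.17372 = 0.161 m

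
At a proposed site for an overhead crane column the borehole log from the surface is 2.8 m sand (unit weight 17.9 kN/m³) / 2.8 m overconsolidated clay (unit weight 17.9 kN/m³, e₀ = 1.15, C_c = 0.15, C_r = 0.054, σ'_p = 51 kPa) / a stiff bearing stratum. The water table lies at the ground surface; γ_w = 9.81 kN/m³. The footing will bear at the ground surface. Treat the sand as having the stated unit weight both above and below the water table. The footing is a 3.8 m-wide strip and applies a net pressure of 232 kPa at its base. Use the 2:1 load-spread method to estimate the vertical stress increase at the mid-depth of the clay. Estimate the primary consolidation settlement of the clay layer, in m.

Mid-depth of clay below the ground surface: z = 2.8 + 2.8/2 = 4.2 m.
Total vertical stress at mid-clay: σ_v = 17.9×2.8 + 17.9×1.4 = 75.18 kPa.
Pore pressure: u = 9.81×(4.2 − 0) = 41.202 kPa.
Initial effective stress: σ'_0 = σ_v − u = 75.18 − 41.202 = 33.978 kPa.
Stress increase at mid-clay by the 2:1 spreading method:
Δσ = qB/(B+z) = 232×3.8/(3.8+4.2) = 110.2 kPa
Final effective stress: σ'_f = 33.978 + 110.2 = 144.18 kPa.
σ'_f = 144.18 > σ'_p = 51 kPa, so the stress path crosses the preconsolidation pressure — recompression up to σ'_p, then virgin compression beyond:
S_c = H/(1+e₀)·[C_r·log₁₀(σ'_p/σ'_0) + C_c·log₁₀(σ'_f/σ'_p)]
    = 2.8/2.15 × [0.054×log₁₀(51/33.978) + 0.15×log₁₀(144.18/51)]
    = 1.3023 × [0.0095241 + 0.0677] = 0.1006 m

S_c ≈ 0.101 m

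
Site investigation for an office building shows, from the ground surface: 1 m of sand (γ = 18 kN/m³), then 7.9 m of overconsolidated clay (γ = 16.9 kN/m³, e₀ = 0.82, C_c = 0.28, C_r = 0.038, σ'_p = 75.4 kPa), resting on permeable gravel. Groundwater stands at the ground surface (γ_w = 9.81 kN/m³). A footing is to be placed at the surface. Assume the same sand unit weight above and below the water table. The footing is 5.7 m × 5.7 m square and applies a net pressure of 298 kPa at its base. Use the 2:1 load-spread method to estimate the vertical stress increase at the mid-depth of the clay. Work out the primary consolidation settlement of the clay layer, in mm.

S_c ≈ 305 mm

Mid-depth of clay below the ground surface: z = 1 + 7.9/2 = 4.95 m.
Total vertical stress at mid-clay: σ_v = 18×1 + 16.9×3.95 = 84.755 kPa.
Pore pressure: u = 9.81×(4.95 − 0) = 48.56 kPa.
Initial effective stress: σ'_0 = σ_v − u = 84.755 − 48.56 = 36.195 kPa.
Stress increase at mid-clay by the 2:1 spreading method:
Δσ = qBL/((B+z)(L+z)) = 298×5.7×5.7/((5.7+4.95)(5.7+4.95)) = 85.362 kPa
Final effective stress: σ'_f = 36.195 + 85.362 = 121.56 kPa.
σ'_f = 121.56 > σ'_p = 75.4 kPa, so the stress path crosses the preconsolidation pressure — recompression up to σ'_p, then virgin compression beyond:
S_c = H/(1+e₀)·[C_r·log₁₀(σ'_p/σ'_0) + C_c·log₁₀(σ'_f/σ'_p)]
    = 7.9/1.82 × [0.038×log₁₀(75.4/36.195) + 0.28×log₁₀(121.56/75.4)]
    = 4.3407 × [0.012111 + 0.058077] = 0.3047 m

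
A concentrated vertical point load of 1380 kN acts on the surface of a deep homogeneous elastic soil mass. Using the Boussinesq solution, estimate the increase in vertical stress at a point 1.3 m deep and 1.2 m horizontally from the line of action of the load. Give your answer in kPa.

Boussinesq vertical stress below a point load on an elastic half-space:
Δσ_z = 3P/(2πz²) · [1 + (r/z)²]^(−5/2)
r/z = 1.2/1.3 = 0.92308; [1+(r/z)²]^(−5/2) = 0.21422.
Δσ_z = 3×1380/(2π×1.3²) × 0.21422 = 389.88 × 0.21422 = 83.52 kPa

Δσ_z ≈ 83.5 kPa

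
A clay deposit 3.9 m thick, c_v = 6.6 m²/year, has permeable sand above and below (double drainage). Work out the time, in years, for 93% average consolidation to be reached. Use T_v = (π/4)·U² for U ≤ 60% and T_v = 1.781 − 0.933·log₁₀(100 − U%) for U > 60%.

t ≈ 0.572 years

Drainage path length: H_d = H/2 = 1.95 m (double drainage).
U > 60%: T_v = 1.781 − 0.933·log₁₀(100 − 93) = 0.99252.
t = T_v·H_d²/c_v = 0.99252×1.95²/6.6 = 0.5718 years.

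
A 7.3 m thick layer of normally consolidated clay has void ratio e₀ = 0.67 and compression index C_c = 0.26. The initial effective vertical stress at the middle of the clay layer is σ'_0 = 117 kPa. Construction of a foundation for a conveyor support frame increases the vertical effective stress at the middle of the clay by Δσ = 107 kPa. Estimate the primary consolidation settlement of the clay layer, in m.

S_c ≈ 0.321 m

Final effective stress: σ'_f = σ'_0 + Δσ = 117 + 107 = 224 kPa.
Normally consolidated clay, so the full stress increment lies on the virgin compression line:
S_c = C_c·H/(1+e₀)·log₁₀(σ'_f/σ'_0) = 0.26×7.3/(1+0.67)×log₁₀(224/117)
    = 1.1365 × 0.28206 = 0.3206 m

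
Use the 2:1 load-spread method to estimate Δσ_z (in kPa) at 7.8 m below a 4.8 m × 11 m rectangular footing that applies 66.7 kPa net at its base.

Δσ_z ≈ 14.9 kPa

By the 2:1 method the load spreads at 1 horizontal : 2 vertical, so at depth z the loaded area has grown by z in each plan dimension:
Δσ = qBL/((B+z)(L+z)) = 66.7×4.8×11/((4.8+7.8)(11+7.8)) = 14.867 kPa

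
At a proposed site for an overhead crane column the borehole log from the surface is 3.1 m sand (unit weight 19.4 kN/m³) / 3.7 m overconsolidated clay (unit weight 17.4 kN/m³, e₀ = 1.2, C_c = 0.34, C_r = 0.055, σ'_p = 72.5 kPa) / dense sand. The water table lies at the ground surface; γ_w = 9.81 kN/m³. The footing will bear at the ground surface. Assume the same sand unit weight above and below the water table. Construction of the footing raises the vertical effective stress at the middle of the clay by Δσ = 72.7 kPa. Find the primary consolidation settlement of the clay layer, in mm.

Mid-depth of clay below the ground surface: z = 3.1 + 3.7/2 = 4.95 m.
Total vertical stress at mid-clay: σ_v = 19.4×3.1 + 17.4×1.85 = 92.33 kPa.
Pore pressure: u = 9.81×(4.95 − 0) = 48.56 kPa.
Initial effective stress: σ'_0 = σ_v − u = 92.33 − 48.56 = 43.77 kPa.
Final effective stress: σ'_f = 43.77 + 72.7 = 116.47 kPa.
σ'_f = 116.47 > σ'_p = 72.5 kPa, so the stress path crosses the preconsolidation pressure — recompression up to σ'_p, then virgin compression beyond:
S_c = H/(1+e₀)·[C_r·log₁₀(σ'_p/σ'_0) + C_c·log₁₀(σ'_f/σ'_p)]
    = 3.7/2.2 × [0.055×log₁₀(72.5/43.77) + 0.34×log₁₀(116.47/72.5)]
    = 1.6818 × [0.012054 + 0.069998] = 0.138 m

S_c ≈ 138 mm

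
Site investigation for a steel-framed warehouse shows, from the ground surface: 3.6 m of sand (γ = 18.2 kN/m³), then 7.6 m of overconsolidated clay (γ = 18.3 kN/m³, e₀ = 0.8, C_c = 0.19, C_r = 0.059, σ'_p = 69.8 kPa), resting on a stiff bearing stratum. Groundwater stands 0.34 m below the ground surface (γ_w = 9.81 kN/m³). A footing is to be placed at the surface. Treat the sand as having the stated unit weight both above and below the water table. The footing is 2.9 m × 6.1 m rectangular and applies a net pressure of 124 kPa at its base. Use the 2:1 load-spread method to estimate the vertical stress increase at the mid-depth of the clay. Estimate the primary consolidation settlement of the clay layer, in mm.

S_c ≈ 60.7 mm

Mid-depth of clay below the ground surface: z = 3.6 + 7.6/2 = 7.4 m.
Total vertical stress at mid-clay: σ_v = 18.2×3.6 + 18.3×3.8 = 135.06 kPa.
Pore pressure: u = 9.81×(7.4 − 0.34) = 69.259 kPa.
Initial effective stress: σ'_0 = σ_v − u = 135.06 − 69.259 = 65.801 kPa.
Stress increase at mid-clay by the 2:1 spreading method:
Δσ = qBL/((B+z)(L+z)) = 124×2.9×6.1/((2.9+7.4)(6.1+7.4)) = 15.775 kPa
Final effective stress: σ'_f = 65.801 + 15.775 = 81.576 kPa.
σ'_f = 81.576 > σ'_p = 69.8 kPa, so the stress path crosses the preconsolidation pressure — recompression up to σ'_p, then virgin compression beyond:
S_c = H/(1+e₀)·[C_r·log₁₀(σ'_p/σ'_0) + C_c·log₁₀(σ'_f/σ'_p)]
    = 7.6/1.8 × [0.059×log₁₀(69.8/65.801) + 0.19×log₁₀(81.576/69.8)]
    = 4.2222 × [0.0015118 + 0.012864] = 0.0607 m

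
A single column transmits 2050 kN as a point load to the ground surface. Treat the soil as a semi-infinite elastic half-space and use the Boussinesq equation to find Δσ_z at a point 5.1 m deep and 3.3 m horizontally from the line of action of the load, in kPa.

Δσ_z ≈ 15.7 kPa

Boussinesq vertical stress below a point load on an elastic half-space:
Δσ_z = 3P/(2πz²) · [1 + (r/z)²]^(−5/2)
r/z = 3.3/5.1 = 0.64706; [1+(r/z)²]^(−5/2) = 0.41714.
Δσ_z = 3×2050/(2π×5.1²) × 0.41714 = 37.632 × 0.41714 = 15.7 kPa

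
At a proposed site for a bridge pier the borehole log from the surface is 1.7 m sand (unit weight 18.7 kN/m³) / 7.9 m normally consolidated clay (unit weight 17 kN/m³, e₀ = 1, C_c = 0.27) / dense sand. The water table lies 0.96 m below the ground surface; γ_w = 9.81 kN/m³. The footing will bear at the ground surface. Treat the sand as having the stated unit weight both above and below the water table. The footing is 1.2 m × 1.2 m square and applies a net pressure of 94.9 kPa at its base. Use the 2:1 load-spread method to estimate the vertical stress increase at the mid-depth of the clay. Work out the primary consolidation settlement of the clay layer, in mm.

Mid-depth of clay below the ground surface: z = 1.7 + 7.9/2 = 5.65 m.
Total vertical stress at mid-clay: σ_v = 18.7×1.7 + 17×3.95 = 98.94 kPa.
Pore pressure: u = 9.81×(5.65 − 0.96) = 46.009 kPa.
Initial effective stress: σ'_0 = σ_v − u = 98.94 − 46.009 = 52.931 kPa.
Stress increase at mid-clay by the 2:1 spreading method:
Δσ = qBL/((B+z)(L+z)) = 94.9×1.2×1.2/((1.2+5.65)(1.2+5.65)) = 2.9124 kPa
Final effective stress: σ'_f = σ'_0 + Δσ = 52.931 + 2.9124 = 55.843 kPa.
Normally consolidated clay, so the full stress increment lies on the virgin compression line:
S_c = C_c·H/(1+e₀)·log₁₀(σ'_f/σ'_0) = 0.27×7.9/(1+1)×log₁₀(55.843/52.931)
    = 1.0665 × 0.023259 = 0.02481 m

S_c ≈ 24.8 mm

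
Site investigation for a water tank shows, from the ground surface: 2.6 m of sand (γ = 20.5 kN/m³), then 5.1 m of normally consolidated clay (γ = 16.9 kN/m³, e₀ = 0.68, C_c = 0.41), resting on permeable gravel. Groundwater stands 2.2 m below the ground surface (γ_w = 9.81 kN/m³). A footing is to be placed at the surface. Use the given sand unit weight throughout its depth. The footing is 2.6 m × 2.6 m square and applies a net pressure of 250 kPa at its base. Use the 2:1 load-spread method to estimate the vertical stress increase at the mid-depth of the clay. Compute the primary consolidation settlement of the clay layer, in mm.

S_c ≈ 188 mm

Mid-depth of clay below the ground surface: z = 2.6 + 5.1/2 = 5.15 m.
Total vertical stress at mid-clay: σ_v = 20.5×2.6 + 16.9×2.55 = 96.395 kPa.
Pore pressure: u = 9.81×(5.15 − 2.2) = 28.94 kPa.
Initial effective stress: σ'_0 = σ_v − u = 96.395 − 28.94 = 67.455 kPa.
Stress increase at mid-clay by the 2:1 spreading method:
Δσ = qBL/((B+z)(L+z)) = 250×2.6×2.6/((2.6+5.15)(2.6+5.15)) = 28.137 kPa
Final effective stress: σ'_f = σ'_0 + Δσ = 67.455 + 28.137 = 95.592 kPa.
Normally consolidated clay, so the full stress increment lies on the virgin compression line:
S_c = C_c·H/(1+e₀)·log₁₀(σ'_f/σ'_0) = 0.41×5.1/(1+0.68)×log₁₀(95.592/67.455)
    = 1.2446 × 0.15141 = 0.1884 m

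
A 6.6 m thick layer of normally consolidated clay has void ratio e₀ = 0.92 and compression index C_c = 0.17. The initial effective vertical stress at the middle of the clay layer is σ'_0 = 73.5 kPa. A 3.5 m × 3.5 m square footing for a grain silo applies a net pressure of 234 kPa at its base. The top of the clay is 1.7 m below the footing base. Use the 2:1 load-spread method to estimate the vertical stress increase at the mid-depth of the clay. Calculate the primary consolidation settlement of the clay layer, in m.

S_c ≈ 0.11 m

Mid-depth of clay below the footing base: z = 1.7 + 6.6/2 = 5 m.
Stress increase at mid-clay by the 2:1 spreading method:
Δσ = qBL/((B+z)(L+z)) = 234×3.5×3.5/((3.5+5)(3.5+5)) = 39.675 kPa
Final effective stress: σ'_f = σ'_0 + Δσ = 73.5 + 39.675 = 113.17 kPa.
Normally consolidated clay, so the full stress increment lies on the virgin compression line:
S_c = C_c·H/(1+e₀)·log₁₀(σ'_f/σ'_0) = 0.17×6.6/(1+0.92)×log₁₀(113.17/73.5)
    = 0.58438 × 0.18744 = 0.1095 m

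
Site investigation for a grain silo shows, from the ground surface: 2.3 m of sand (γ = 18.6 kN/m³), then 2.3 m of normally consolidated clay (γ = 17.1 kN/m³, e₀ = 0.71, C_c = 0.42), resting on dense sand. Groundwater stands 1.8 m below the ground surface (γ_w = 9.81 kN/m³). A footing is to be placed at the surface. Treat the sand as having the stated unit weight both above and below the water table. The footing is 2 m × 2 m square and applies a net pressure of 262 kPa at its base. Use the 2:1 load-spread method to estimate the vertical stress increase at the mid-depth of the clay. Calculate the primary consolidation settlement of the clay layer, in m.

S_c ≈ 0.139 m

Mid-depth of clay below the ground surface: z = 2.3 + 2.3/2 = 3.45 m.
Total vertical stress at mid-clay: σ_v = 18.6×2.3 + 17.1×1.15 = 62.445 kPa.
Pore pressure: u = 9.81×(3.45 − 1.8) = 16.186 kPa.
Initial effective stress: σ'_0 = σ_v − u = 62.445 − 16.186 = 46.259 kPa.
Stress increase at mid-clay by the 2:1 spreading method:
Δσ = qBL/((B+z)(L+z)) = 262×2×2/((2+3.45)(2+3.45)) = 35.283 kPa
Final effective stress: σ'_f = σ'_0 + Δσ = 46.259 + 35.283 = 81.542 kPa.
Normally consolidated clay, so the full stress increment lies on the virgin compression line:
S_c = C_c·H/(1+e₀)·log₁₀(σ'_f/σ'_0) = 0.42×2.3/(1+0.71)×log₁₀(81.542/46.259)
    = 0.56491 × 0.24619 = 0.1391 m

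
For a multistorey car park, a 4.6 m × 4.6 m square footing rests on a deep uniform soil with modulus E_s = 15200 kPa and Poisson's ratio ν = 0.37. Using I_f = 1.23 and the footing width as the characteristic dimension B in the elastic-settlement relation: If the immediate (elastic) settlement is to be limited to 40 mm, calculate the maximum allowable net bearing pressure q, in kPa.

S_e = q·B·(1−ν²)/E_s · I_f  ⇒  q = S_e·E_s / (B·(1−ν²)·I_f).
q = 0.04 × 15200 / (4.6 × 0.8631 × 1.23) = 124.5 kPa

q ≈ 125 kPa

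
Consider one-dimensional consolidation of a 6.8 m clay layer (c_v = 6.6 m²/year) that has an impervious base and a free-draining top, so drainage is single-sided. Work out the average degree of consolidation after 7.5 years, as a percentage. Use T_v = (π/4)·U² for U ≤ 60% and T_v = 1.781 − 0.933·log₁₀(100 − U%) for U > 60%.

U ≈ 94.2 %

Drainage path length: H_d = H = 6.8 m (single drainage).
T_v = c_v·t/H_d² = 6.6×7.5/6.8² = 1.0705.
T_v = 1.0705 corresponds to the U > 60% branch:
U = 1 − 10^((1.781 − T_v)/0.933)/100 = 0.9423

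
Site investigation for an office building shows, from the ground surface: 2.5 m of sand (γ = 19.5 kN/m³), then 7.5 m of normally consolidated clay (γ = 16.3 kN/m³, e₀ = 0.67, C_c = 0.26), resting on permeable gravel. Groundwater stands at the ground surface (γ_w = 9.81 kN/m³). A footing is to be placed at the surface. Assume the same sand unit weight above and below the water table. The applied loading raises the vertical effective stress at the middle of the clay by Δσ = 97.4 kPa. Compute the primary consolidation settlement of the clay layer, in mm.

Mid-depth of clay below the ground surface: z = 2.5 + 7.5/2 = 6.25 m.
Total vertical stress at mid-clay: σ_v = 19.5×2.5 + 16.3×3.75 = 109.88 kPa.
Pore pressure: u = 9.81×(6.25 − 0) = 61.312 kPa.
Initial effective stress: σ'_0 = σ_v − u = 109.88 − 61.312 = 48.568 kPa.
Final effective stress: σ'_f = σ'_0 + Δσ = 48.568 + 97.4 = 145.97 kPa.
Normally consolidated clay, so the full stress increment lies on the virgin compression line:
S_c = C_c·H/(1+e₀)·log₁₀(σ'_f/σ'_0) = 0.26×7.5/(1+0.67)×log₁₀(145.97/48.568)
    = 1.1677 × 0.47791 = 0.5581 m

S_c ≈ 558 mm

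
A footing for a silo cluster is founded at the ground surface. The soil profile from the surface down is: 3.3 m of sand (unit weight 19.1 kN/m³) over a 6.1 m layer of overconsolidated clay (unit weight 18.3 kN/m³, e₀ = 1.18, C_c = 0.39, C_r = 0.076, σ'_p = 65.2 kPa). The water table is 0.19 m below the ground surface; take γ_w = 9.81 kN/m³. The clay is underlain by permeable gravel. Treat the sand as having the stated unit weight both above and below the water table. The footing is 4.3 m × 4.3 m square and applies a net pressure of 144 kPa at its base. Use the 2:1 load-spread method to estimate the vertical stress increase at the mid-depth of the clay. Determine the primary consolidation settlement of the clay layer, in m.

S_c ≈ 0.118 m

Mid-depth of clay below the ground surface: z = 3.3 + 6.1/2 = 6.35 m.
Total vertical stress at mid-clay: σ_v = 19.1×3.3 + 18.3×3.05 = 118.84 kPa.
Pore pressure: u = 9.81×(6.35 − 0.19) = 60.43 kPa.
Initial effective stress: σ'_0 = σ_v − u = 118.84 − 60.43 = 58.41 kPa.
Stress increase at mid-clay by the 2:1 spreading method:
Δσ = qBL/((B+z)(L+z)) = 144×4.3×4.3/((4.3+6.35)(4.3+6.35)) = 23.475 kPa
Final effective stress: σ'_f = 58.41 + 23.475 = 81.885 kPa.
σ'_f = 81.885 > σ'_p = 65.2 kPa, so the stress path crosses the preconsolidation pressure — recompression up to σ'_p, then virgin compression beyond:
S_c = H/(1+e₀)·[C_r·log₁₀(σ'_p/σ'_0) + C_c·log₁₀(σ'_f/σ'_p)]
    = 6.1/2.18 × [0.076×log₁₀(65.2/58.41) + 0.39×log₁₀(81.885/65.2)]
    = 2.7982 × [0.0036298 + 0.038593] = 0.1181 m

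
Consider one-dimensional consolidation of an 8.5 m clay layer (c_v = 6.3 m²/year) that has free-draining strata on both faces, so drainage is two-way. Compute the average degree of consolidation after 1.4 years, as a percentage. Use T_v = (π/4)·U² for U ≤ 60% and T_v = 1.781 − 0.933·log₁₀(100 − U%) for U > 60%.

Drainage path length: H_d = H/2 = 4.25 m (double drainage).
T_v = c_v·t/H_d² = 6.3×1.4/4.25² = 0.4883.
T_v = 0.4883 corresponds to the U > 60% branch:
U = 1 − 10^((1.781 − T_v)/0.933)/100 = 0.757

U ≈ 75.7 %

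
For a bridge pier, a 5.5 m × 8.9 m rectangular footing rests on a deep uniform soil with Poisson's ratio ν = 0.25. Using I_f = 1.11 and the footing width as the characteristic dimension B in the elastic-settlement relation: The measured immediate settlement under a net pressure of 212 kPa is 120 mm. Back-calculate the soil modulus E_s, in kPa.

S_e = q·B·(1−ν²)/E_s · I_f  ⇒  E_s = q·B·(1−ν²)·I_f / S_e.
E_s = 212 × 5.5 × 0.9375 × 1.11 / 0.12 = 10110 kPa

E_s ≈ 10100 kPa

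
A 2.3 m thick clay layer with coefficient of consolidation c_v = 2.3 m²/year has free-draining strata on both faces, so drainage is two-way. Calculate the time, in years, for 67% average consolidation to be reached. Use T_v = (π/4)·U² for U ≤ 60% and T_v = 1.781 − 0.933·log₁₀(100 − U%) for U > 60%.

Drainage path length: H_d = H/2 = 1.15 m (double drainage).
U > 60%: T_v = 1.781 − 0.933·log₁₀(100 − 67) = 0.36423.
t = T_v·H_d²/c_v = 0.36423×1.15²/2.3 = 0.2094 years.

t ≈ 0.209 years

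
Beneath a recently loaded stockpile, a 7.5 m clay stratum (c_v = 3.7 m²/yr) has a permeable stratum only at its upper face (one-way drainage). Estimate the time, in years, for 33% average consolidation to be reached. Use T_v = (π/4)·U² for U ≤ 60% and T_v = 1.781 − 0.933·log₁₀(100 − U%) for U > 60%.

t ≈ 1.3 years

Drainage path length: H_d = H = 7.5 m (single drainage).
U ≤ 60%: T_v = (π/4)·U² = (π/4)×0.33² = 0.08553.
t = T_v·H_d²/c_v = 0.08553×7.5²/3.7 = 1.3 years.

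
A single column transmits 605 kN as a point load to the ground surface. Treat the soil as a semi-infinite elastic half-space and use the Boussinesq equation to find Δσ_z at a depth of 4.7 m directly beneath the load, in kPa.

Δσ_z ≈ 13.1 kPa

Boussinesq vertical stress below a point load on an elastic half-space:
Δσ_z = 3P/(2πz²) · [1 + (r/z)²]^(−5/2)
r/z = 0/4.7 = 0; [1+(r/z)²]^(−5/2) = 1.
Δσ_z = 3×605/(2π×4.7²) × 1 = 13.077 × 1 = 13.08 kPa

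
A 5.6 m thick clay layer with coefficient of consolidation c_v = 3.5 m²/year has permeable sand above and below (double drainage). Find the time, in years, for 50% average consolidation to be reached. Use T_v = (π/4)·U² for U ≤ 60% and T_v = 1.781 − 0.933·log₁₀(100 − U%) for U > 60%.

t ≈ 0.44 years

Drainage path length: H_d = H/2 = 2.8 m (double drainage).
U ≤ 60%: T_v = (π/4)·U² = (π/4)×0.5² = 0.19635.
t = T_v·H_d²/c_v = 0.19635×2.8²/3.5 = 0.4398 years.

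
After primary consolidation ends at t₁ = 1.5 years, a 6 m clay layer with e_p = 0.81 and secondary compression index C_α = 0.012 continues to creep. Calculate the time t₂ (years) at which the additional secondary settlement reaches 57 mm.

t₂ ≈ 40.6 years

S_s = C_α·H/(1+e_p)·log₁₀(t₂/t₁) ⇒ log₁₀(t₂/t₁) = S_s·(1+e_p)/(C_α·H).
log₁₀(t₂/t₁) = 0.057 × (1+0.81) / (0.012×6) = 1.433
t₂ = t₁ × 10^1.433 = 1.5 × 27.1 = 40.65 years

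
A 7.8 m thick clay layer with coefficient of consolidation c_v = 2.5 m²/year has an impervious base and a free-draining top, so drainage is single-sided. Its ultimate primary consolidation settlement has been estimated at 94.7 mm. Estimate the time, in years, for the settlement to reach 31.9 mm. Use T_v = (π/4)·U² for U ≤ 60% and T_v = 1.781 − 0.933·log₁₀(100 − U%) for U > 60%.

Drainage path length: H_d = H = 7.8 m (single drainage).
U = S(t)/S_ult = 31.9/94.7 = 0.3369.
U ≤ 60%: T_v = (π/4)·U² = (π/4)×0.33685² = 0.089119.
t = T_v·H_d²/c_v = 0.089119×7.8²/2.5 = 2.169 years.

t ≈ 2.17 years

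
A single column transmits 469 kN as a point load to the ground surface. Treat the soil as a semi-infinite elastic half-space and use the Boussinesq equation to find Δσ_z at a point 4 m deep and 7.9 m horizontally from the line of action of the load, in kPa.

Boussinesq vertical stress below a point load on an elastic half-space:
Δσ_z = 3P/(2πz²) · [1 + (r/z)²]^(−5/2)
r/z = 7.9/4 = 1.975; [1+(r/z)²]^(−5/2) = 0.018809.
Δσ_z = 3×469/(2π×4²) × 0.018809 = 13.996 × 0.018809 = 0.2633 kPa

Δσ_z ≈ 0.263 kPa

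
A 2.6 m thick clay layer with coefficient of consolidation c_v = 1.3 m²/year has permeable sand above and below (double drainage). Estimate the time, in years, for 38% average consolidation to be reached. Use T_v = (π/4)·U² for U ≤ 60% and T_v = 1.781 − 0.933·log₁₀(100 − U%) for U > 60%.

Drainage path length: H_d = H/2 = 1.3 m (double drainage).
U ≤ 60%: T_v = (π/4)·U² = (π/4)×0.38² = 0.11341.
t = T_v·H_d²/c_v = 0.11341×1.3²/1.3 = 0.1474 years.

t ≈ 0.147 years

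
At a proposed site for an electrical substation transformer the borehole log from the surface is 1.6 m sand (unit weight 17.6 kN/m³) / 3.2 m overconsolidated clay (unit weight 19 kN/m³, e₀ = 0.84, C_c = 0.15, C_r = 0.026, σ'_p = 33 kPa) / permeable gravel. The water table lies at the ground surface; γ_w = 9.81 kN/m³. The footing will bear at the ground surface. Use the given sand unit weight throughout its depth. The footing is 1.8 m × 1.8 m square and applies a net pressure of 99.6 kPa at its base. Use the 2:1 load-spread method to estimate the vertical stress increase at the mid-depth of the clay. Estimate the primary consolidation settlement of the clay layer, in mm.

S_c ≈ 25.8 mm

Mid-depth of clay below the ground surface: z = 1.6 + 3.2/2 = 3.2 m.
Total vertical stress at mid-clay: σ_v = 17.6×1.6 + 19×1.6 = 58.56 kPa.
Pore pressure: u = 9.81×(3.2 − 0) = 31.392 kPa.
Initial effective stress: σ'_0 = σ_v − u = 58.56 − 31.392 = 27.168 kPa.
Stress increase at mid-clay by the 2:1 spreading method:
Δσ = qBL/((B+z)(L+z)) = 99.6×1.8×1.8/((1.8+3.2)(1.8+3.2)) = 12.908 kPa
Final effective stress: σ'_f = 27.168 + 12.908 = 40.076 kPa.
σ'_f = 40.076 > σ'_p = 33 kPa, so the stress path crosses the preconsolidation pressure — recompression up to σ'_p, then virgin compression beyond:
S_c = H/(1+e₀)·[C_r·log₁₀(σ'_p/σ'_0) + C_c·log₁₀(σ'_f/σ'_p)]
    = 3.2/1.84 × [0.026×log₁₀(33/27.168) + 0.15×log₁₀(40.076/33)]
    = 1.7391 × [0.0021959 + 0.012656] = 0.02583 m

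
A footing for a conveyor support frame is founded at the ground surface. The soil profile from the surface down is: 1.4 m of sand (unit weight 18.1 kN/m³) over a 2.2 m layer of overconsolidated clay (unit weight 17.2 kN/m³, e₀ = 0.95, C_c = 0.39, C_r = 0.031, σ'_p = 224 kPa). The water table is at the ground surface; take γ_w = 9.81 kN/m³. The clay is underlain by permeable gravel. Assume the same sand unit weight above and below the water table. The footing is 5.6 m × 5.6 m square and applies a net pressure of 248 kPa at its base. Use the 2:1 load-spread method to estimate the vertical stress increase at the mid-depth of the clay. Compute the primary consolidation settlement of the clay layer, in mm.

Mid-depth of clay below the ground surface: z = 1.4 + 2.2/2 = 2.5 m.
Total vertical stress at mid-clay: σ_v = 18.1×1.4 + 17.2×1.1 = 44.26 kPa.
Pore pressure: u = 9.81×(2.5 − 0) = 24.525 kPa.
Initial effective stress: σ'_0 = σ_v − u = 44.26 − 24.525 = 19.735 kPa.
Stress increase at mid-clay by the 2:1 spreading method:
Δσ = qBL/((B+z)(L+z)) = 248×5.6×5.6/((5.6+2.5)(5.6+2.5)) = 118.54 kPa
Final effective stress: σ'_f = 19.735 + 118.54 = 138.28 kPa.
σ'_f = 138.28 ≤ σ'_p = 224 kPa, so the clay remains overconsolidated and only the recompression index applies:
S_c = C_r·H/(1+e₀)·log₁₀(σ'_f/σ'_0) = 0.031×2.2/1.95×log₁₀(138.28/19.735)
    = 0.034974 × 0.84552 = 0.02957 m

S_c ≈ 29.6 mm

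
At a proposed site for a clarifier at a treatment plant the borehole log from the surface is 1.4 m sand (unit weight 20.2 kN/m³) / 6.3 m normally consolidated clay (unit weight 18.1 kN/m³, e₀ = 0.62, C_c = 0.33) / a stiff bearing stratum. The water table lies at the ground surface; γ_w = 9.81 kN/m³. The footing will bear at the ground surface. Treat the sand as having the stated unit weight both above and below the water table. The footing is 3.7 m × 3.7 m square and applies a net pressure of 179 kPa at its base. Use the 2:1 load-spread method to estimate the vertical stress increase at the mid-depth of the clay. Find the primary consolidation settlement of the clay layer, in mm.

S_c ≈ 353 mm

Mid-depth of clay below the ground surface: z = 1.4 + 6.3/2 = 4.55 m.
Total vertical stress at mid-clay: σ_v = 20.2×1.4 + 18.1×3.15 = 85.295 kPa.
Pore pressure: u = 9.81×(4.55 − 0) = 44.636 kPa.
Initial effective stress: σ'_0 = σ_v − u = 85.295 − 44.636 = 40.659 kPa.
Stress increase at mid-clay by the 2:1 spreading method:
Δσ = qBL/((B+z)(L+z)) = 179×3.7×3.7/((3.7+4.55)(3.7+4.55)) = 36.004 kPa
Final effective stress: σ'_f = σ'_0 + Δσ = 40.659 + 36.004 = 76.663 kPa.
Normally consolidated clay, so the full stress increment lies on the virgin compression line:
S_c = C_c·H/(1+e₀)·log₁₀(σ'_f/σ'_0) = 0.33×6.3/(1+0.62)×log₁₀(76.663/40.659)
    = 1.2833 × 0.27543 = 0.3535 m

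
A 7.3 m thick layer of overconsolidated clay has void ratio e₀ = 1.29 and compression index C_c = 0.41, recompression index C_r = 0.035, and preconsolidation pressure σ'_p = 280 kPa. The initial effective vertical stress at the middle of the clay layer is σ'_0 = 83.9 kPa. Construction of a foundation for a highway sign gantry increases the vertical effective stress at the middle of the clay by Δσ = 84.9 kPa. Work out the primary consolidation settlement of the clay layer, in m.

Final effective stress: σ'_f = 83.9 + 84.9 = 168.8 kPa.
σ'_f = 168.8 ≤ σ'_p = 280 kPa, so the clay remains overconsolidated and only the recompression index applies:
S_c = C_r·H/(1+e₀)·log₁₀(σ'_f/σ'_0) = 0.035×7.3/2.29×log₁₀(168.8/83.9)
    = 0.11157 × 0.30361 = 0.03387 m

S_c ≈ 0.0339 m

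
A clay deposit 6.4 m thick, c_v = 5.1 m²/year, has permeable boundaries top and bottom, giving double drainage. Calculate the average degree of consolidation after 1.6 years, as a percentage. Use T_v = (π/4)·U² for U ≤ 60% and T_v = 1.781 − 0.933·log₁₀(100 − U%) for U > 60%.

Drainage path length: H_d = H/2 = 3.2 m (double drainage).
T_v = c_v·t/H_d² = 5.1×1.6/3.2² = 0.79687.
T_v = 0.79687 corresponds to the U > 60% branch:
U = 1 − 10^((1.781 − T_v)/0.933)/100 = 0.8866

U ≈ 88.7 %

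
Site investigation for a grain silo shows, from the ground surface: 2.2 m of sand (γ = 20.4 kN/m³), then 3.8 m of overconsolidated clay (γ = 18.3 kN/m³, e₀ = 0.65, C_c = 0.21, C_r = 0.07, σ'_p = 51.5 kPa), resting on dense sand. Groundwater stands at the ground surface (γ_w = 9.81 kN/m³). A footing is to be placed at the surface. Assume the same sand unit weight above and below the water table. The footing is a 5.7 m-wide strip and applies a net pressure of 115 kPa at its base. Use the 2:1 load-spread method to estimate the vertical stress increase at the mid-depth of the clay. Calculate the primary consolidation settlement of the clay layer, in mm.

Mid-depth of clay below the ground surface: z = 2.2 + 3.8/2 = 4.1 m.
Total vertical stress at mid-clay: σ_v = 20.4×2.2 + 18.3×1.9 = 79.65 kPa.
Pore pressure: u = 9.81×(4.1 − 0) = 40.221 kPa.
Initial effective stress: σ'_0 = σ_v − u = 79.65 − 40.221 = 39.429 kPa.
Stress increase at mid-clay by the 2:1 spreading method:
Δσ = qB/(B+z) = 115×5.7/(5.7+4.1) = 66.888 kPa
Final effective stress: σ'_f = 39.429 + 66.888 = 106.32 kPa.
σ'_f = 106.32 > σ'_p = 51.5 kPa, so the stress path crosses the preconsolidation pressure — recompression up to σ'_p, then virgin compression beyond:
S_c = H/(1+e₀)·[C_r·log₁₀(σ'_p/σ'_0) + C_c·log₁₀(σ'_f/σ'_p)]
    = 3.8/1.65 × [0.07×log₁₀(51.5/39.429) + 0.21×log₁₀(106.32/51.5)]
    = 2.303 × [0.0081194 + 0.06611] = 0.171 m

S_c ≈ 171 mm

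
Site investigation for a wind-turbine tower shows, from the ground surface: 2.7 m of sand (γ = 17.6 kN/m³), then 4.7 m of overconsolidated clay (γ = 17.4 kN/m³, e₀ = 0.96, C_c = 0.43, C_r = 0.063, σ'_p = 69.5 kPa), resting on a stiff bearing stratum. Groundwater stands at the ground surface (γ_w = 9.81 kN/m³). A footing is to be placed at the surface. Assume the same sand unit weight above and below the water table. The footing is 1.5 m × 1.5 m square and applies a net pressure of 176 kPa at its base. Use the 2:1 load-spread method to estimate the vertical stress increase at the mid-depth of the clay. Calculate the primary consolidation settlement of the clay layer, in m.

Mid-depth of clay below the ground surface: z = 2.7 + 4.7/2 = 5.05 m.
Total vertical stress at mid-clay: σ_v = 17.6×2.7 + 17.4×2.35 = 88.41 kPa.
Pore pressure: u = 9.81×(5.05 − 0) = 49.541 kPa.
Initial effective stress: σ'_0 = σ_v − u = 88.41 − 49.541 = 38.869 kPa.
Stress increase at mid-clay by the 2:1 spreading method:
Δσ = qBL/((B+z)(L+z)) = 176×1.5×1.5/((1.5+5.05)(1.5+5.05)) = 9.2302 kPa
Final effective stress: σ'_f = 38.869 + 9.2302 = 48.099 kPa.
σ'_f = 48.099 ≤ σ'_p = 69.5 kPa, so the clay remains overconsolidated and only the recompression index applies:
S_c = C_r·H/(1+e₀)·log₁₀(σ'_f/σ'_0) = 0.063×4.7/1.96×log₁₀(48.099/38.869)
    = 0.15107 × 0.092533 = 0.01398 m

S_c ≈ 0.014 m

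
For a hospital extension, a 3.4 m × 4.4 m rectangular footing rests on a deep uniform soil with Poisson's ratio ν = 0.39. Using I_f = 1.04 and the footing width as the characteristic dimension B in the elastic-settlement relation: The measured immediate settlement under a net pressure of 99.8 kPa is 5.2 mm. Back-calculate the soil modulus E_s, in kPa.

S_e = q·B·(1−ν²)/E_s · I_f  ⇒  E_s = q·B·(1−ν²)·I_f / S_e.
E_s = 99.8 × 3.4 × 0.8479 × 1.04 / 0.0052 = 57540 kPa

E_s ≈ 57500 kPa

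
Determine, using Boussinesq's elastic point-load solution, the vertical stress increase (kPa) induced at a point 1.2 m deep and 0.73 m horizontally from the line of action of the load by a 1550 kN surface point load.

Boussinesq vertical stress below a point load on an elastic half-space:
Δσ_z = 3P/(2πz²) · [1 + (r/z)²]^(−5/2)
r/z = 0.73/1.2 = 0.60833; [1+(r/z)²]^(−5/2) = 0.45514.
Δσ_z = 3×1550/(2π×1.2²) × 0.45514 = 513.94 × 0.45514 = 233.9 kPa

Δσ_z ≈ 234 kPa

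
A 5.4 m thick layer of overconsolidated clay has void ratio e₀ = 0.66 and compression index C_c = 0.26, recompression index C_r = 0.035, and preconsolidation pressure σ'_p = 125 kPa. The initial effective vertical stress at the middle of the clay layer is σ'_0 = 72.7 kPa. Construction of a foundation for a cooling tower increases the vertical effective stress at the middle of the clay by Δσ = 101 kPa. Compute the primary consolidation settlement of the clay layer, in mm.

Final effective stress: σ'_f = 72.7 + 101 = 173.7 kPa.
σ'_f = 173.7 > σ'_p = 125 kPa, so the stress path crosses the preconsolidation pressure — recompression up to σ'_p, then virgin compression beyond:
S_c = H/(1+e₀)·[C_r·log₁₀(σ'_p/σ'_0) + C_c·log₁₀(σ'_f/σ'_p)]
    = 5.4/1.66 × [0.035×log₁₀(125/72.7) + 0.26×log₁₀(173.7/125)]
    = 3.253 × [0.0082381 + 0.037151] = 0.1477 m

S_c ≈ 148 mm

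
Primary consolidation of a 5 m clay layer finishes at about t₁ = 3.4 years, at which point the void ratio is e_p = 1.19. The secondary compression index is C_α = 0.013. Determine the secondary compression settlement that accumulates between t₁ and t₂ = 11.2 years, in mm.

Secondary compression: S_s = C_α·H/(1+e_p)·log₁₀(t₂/t₁)
S_s = 0.013×5/(1+1.19)×log₁₀(11.2/3.4)
    = 0.02968 × 0.5177 = 0.01537 m

S_s ≈ 15.4 mm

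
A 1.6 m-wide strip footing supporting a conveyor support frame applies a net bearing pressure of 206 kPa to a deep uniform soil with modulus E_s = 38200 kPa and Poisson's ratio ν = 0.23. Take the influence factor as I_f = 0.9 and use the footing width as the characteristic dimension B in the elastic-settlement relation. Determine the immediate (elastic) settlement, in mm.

Immediate (elastic) settlement: S_e = q·B·(1−ν²)/E_s · I_f.
S_e = 206 × 1.6 × (1 − 0.23²) / 38200 × 0.9
    = 206 × 1.6 × 0.9471 / 38200 × 0.9
    = 0.007355 m = 7.355 mm

S_e ≈ 7.35 mm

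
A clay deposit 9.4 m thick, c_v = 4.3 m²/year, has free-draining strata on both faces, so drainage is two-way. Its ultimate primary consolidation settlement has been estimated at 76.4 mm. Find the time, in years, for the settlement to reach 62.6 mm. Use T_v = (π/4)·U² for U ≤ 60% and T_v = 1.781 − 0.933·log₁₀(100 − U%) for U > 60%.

t ≈ 3.13 years

Drainage path length: H_d = H/2 = 4.7 m (double drainage).
U = S(t)/S_ult = 62.6/76.4 = 0.8194.
U > 60%: T_v = 1.781 − 0.933·log₁₀(100 − 81.937) = 0.60842.
t = T_v·H_d²/c_v = 0.60842×4.7²/4.3 = 3.126 years.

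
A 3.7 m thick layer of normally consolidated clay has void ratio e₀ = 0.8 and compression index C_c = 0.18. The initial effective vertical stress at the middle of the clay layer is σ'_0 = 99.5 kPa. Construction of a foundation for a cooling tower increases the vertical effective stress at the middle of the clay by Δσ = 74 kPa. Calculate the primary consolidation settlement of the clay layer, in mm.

S_c ≈ 89.3 mm

Final effective stress: σ'_f = σ'_0 + Δσ = 99.5 + 74 = 173.5 kPa.
Normally consolidated clay, so the full stress increment lies on the virgin compression line:
S_c = C_c·H/(1+e₀)·log₁₀(σ'_f/σ'_0) = 0.18×3.7/(1+0.8)×log₁₀(173.5/99.5)
    = 0.37 × 0.24148 = 0.08935 m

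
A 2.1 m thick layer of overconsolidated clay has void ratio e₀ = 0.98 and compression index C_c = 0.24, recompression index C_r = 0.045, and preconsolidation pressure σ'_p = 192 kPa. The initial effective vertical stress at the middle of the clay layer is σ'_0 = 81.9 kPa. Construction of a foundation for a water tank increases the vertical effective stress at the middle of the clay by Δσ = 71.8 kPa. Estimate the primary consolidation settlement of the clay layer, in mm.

S_c ≈ 13 mm

Final effective stress: σ'_f = 81.9 + 71.8 = 153.7 kPa.
σ'_f = 153.7 ≤ σ'_p = 192 kPa, so the clay remains overconsolidated and only the recompression index applies:
S_c = C_r·H/(1+e₀)·log₁₀(σ'_f/σ'_0) = 0.045×2.1/1.98×log₁₀(153.7/81.9)
    = 0.047727 × 0.27339 = 0.01305 m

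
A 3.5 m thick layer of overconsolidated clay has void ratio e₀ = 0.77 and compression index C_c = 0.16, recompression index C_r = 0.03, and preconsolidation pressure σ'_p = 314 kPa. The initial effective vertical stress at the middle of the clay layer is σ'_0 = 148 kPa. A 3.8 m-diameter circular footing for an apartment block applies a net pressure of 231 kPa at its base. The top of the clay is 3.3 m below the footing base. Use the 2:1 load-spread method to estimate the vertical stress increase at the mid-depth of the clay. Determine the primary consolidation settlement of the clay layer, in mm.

S_c ≈ 6.52 mm

Mid-depth of clay below the footing base: z = 3.3 + 3.5/2 = 5.05 m.
Stress increase at mid-clay by the 2:1 spreading method:
Δσ ≈ qD²/(D+z)² = 231×3.8²/(3.8+5.05)² = 42.589 kPa
Final effective stress: σ'_f = 148 + 42.589 = 190.59 kPa.
σ'_f = 190.59 ≤ σ'_p = 314 kPa, so the clay remains overconsolidated and only the recompression index applies:
S_c = C_r·H/(1+e₀)·log₁₀(σ'_f/σ'_0) = 0.03×3.5/1.77×log₁₀(190.59/148)
    = 0.059322 × 0.10984 = 0.006516 m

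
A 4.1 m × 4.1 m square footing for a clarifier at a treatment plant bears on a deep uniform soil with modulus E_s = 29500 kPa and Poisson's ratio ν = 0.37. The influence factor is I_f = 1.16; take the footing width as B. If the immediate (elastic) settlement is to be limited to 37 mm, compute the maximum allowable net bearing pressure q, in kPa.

S_e = q·B·(1−ν²)/E_s · I_f  ⇒  q = S_e·E_s / (B·(1−ν²)·I_f).
q = 0.037 × 29500 / (4.1 × 0.8631 × 1.16) = 265.9 kPa

q ≈ 266 kPa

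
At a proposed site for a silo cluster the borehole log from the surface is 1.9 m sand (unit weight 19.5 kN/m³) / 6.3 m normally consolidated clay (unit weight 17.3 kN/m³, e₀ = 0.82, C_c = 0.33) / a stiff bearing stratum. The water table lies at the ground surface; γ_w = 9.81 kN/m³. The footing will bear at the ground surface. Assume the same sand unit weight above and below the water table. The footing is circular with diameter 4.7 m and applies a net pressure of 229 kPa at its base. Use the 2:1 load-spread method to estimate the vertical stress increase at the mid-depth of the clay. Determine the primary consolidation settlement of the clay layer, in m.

S_c ≈ 0.406 m

Mid-depth of clay below the ground surface: z = 1.9 + 6.3/2 = 5.05 m.
Total vertical stress at mid-clay: σ_v = 19.5×1.9 + 17.3×3.15 = 91.545 kPa.
Pore pressure: u = 9.81×(5.05 − 0) = 49.541 kPa.
Initial effective stress: σ'_0 = σ_v − u = 91.545 − 49.541 = 42.004 kPa.
Stress increase at mid-clay by the 2:1 spreading method:
Δσ ≈ qD²/(D+z)² = 229×4.7²/(4.7+5.05)² = 53.214 kPa
Final effective stress: σ'_f = σ'_0 + Δσ = 42.004 + 53.214 = 95.218 kPa.
Normally consolidated clay, so the full stress increment lies on the virgin compression line:
S_c = C_c·H/(1+e₀)·log₁₀(σ'_f/σ'_0) = 0.33×6.3/(1+0.82)×log₁₀(95.218/42.004)
    = 1.1423 × 0.35543 = 0.406 m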